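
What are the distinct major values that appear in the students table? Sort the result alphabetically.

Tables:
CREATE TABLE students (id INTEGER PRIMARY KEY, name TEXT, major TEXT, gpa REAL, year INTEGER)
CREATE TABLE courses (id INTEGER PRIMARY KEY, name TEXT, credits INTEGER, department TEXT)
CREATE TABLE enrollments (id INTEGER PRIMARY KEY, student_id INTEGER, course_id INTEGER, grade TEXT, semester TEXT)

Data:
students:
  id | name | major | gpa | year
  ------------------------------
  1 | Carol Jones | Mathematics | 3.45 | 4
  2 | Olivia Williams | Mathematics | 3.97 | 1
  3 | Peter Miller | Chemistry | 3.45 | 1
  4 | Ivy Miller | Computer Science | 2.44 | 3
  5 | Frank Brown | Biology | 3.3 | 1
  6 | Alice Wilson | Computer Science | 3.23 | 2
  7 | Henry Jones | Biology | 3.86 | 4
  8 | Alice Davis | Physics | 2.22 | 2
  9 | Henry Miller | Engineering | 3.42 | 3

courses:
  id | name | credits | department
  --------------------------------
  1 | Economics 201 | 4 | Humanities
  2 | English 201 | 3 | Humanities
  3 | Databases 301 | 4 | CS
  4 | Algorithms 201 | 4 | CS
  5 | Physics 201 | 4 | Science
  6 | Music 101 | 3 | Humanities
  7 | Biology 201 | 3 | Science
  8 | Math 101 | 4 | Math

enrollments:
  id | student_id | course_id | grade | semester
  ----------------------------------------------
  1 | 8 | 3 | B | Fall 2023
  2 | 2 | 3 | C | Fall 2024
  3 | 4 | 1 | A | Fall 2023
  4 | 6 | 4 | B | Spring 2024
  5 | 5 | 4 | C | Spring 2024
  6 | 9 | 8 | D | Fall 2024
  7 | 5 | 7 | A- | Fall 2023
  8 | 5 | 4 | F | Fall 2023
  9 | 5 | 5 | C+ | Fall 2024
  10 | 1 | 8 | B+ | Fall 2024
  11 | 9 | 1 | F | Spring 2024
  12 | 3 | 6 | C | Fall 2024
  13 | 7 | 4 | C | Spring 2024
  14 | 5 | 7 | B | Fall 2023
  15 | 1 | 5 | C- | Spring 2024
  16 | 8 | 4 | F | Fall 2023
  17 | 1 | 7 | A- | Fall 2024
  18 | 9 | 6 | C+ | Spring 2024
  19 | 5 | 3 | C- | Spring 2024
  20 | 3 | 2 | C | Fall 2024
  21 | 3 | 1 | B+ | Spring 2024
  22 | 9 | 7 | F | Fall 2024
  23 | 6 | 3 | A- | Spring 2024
SELECT DISTINCT major FROM students ORDER BY major

Execution result:
major
Biology
Chemistry
Computer Science
Engineering
Mathematics
Physics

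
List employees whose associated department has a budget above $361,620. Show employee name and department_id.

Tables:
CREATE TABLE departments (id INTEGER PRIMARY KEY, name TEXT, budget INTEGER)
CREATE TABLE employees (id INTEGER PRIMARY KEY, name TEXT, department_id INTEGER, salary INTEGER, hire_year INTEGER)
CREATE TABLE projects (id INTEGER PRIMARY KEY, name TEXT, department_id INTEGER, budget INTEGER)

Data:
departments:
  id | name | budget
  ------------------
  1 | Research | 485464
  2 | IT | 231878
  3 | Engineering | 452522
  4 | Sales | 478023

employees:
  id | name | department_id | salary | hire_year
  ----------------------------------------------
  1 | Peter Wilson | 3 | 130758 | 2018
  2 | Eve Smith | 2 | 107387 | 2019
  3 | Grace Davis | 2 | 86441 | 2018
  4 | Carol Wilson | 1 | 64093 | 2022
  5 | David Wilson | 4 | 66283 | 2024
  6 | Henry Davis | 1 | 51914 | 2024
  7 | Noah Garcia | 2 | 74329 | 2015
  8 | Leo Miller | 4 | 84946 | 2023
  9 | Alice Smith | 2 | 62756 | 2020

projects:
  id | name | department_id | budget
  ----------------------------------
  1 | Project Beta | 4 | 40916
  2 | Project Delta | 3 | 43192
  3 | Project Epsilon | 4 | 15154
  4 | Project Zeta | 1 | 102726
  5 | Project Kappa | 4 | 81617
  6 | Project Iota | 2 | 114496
SELECT name, department_id FROM employees WHERE department_id IN (SELECT id FROM departments WHERE budget > 361620)

Execution result:
name | department_id
Peter Wilson | 3
Carol Wilson | 1
David Wilson | 4
Henry Davis | 1
Leo Miller | 4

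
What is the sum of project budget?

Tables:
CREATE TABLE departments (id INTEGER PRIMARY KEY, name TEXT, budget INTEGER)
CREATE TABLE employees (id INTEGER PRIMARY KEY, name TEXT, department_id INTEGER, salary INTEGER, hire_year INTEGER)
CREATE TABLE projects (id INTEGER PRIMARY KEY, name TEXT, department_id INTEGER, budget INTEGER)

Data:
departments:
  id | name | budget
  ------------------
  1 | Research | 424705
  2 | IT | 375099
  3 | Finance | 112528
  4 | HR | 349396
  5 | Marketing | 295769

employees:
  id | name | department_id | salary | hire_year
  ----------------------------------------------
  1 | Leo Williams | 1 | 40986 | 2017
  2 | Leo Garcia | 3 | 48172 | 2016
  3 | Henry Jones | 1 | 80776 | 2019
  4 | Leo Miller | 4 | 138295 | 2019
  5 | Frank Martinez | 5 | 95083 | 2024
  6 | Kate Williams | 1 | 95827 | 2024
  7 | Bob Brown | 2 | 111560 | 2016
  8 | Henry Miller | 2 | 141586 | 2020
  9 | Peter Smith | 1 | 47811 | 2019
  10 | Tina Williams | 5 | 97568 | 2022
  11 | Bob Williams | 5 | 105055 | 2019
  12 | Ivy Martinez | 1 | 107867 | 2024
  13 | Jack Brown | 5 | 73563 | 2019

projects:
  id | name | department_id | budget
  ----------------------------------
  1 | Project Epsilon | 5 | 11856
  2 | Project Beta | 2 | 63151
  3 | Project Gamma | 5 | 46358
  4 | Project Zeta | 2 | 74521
SELECT SUM(budget) FROM projects

Execution result:
195886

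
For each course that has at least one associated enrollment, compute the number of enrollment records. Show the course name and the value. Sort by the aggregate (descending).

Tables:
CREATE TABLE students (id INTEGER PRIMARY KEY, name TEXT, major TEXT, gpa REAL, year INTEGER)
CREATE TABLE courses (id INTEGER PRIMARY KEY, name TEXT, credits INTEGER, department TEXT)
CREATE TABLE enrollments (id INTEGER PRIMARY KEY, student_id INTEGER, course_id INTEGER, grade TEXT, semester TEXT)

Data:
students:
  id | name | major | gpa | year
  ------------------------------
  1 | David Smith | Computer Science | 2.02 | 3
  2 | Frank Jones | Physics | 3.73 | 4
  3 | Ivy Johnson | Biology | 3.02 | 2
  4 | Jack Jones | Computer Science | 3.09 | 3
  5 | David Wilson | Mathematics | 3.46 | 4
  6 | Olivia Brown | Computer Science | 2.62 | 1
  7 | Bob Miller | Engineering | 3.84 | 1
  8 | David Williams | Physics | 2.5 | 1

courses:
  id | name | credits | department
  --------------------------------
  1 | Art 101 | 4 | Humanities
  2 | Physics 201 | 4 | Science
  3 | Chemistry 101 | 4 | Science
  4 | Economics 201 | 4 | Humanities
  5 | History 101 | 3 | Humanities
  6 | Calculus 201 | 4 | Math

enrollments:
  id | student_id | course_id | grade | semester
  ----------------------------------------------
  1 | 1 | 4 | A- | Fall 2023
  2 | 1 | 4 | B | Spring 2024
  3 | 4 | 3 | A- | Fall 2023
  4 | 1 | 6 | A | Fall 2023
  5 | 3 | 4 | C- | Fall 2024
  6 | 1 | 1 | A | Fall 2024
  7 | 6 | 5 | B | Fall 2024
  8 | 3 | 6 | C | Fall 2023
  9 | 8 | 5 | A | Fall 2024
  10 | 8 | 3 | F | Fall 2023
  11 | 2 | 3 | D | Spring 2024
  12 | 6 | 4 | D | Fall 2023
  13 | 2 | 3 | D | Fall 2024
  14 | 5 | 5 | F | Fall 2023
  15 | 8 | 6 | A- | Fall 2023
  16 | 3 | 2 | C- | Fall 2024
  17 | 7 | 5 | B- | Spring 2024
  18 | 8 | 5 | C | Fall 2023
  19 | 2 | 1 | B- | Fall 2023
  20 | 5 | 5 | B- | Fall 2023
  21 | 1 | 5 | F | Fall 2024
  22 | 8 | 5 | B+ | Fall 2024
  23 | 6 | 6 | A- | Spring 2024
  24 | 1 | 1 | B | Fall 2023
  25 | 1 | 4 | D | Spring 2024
SELECT p.name, COUNT(*) AS n FROM enrollments c JOIN courses p ON c.course_id = p.id GROUP BY p.id, p.name ORDER BY n DESC

Execution result:
name | n
History 101 | 8
Economics 201 | 5
Chemistry 101 | 4
Calculus 201 | 4
Art 101 | 3
Physics 201 | 1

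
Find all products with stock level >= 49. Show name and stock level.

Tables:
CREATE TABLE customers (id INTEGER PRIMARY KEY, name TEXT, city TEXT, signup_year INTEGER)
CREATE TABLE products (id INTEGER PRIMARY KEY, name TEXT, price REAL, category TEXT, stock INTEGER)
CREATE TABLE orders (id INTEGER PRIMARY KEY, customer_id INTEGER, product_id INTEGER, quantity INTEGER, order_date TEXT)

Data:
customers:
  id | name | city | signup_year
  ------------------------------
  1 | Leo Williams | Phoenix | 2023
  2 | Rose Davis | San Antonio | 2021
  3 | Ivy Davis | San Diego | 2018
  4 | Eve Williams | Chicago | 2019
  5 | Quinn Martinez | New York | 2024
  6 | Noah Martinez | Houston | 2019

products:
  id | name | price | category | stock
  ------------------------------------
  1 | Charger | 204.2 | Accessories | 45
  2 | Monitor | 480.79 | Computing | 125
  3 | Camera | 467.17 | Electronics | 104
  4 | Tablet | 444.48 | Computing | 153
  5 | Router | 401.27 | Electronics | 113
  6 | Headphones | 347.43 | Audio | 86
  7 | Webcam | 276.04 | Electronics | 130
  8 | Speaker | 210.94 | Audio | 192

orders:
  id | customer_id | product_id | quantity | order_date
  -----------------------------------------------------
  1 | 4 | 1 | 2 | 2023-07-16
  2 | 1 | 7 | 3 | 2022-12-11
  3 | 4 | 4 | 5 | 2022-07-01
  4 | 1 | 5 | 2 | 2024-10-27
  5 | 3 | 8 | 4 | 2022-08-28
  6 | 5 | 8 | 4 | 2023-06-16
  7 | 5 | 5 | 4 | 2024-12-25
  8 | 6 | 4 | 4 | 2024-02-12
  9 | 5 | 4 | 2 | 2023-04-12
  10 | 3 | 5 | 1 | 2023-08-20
SELECT name, stock FROM products WHERE stock >= 49

Execution result:
name | stock
Monitor | 125
Camera | 104
Tablet | 153
Router | 113
Headphones | 86
Webcam | 130
Speaker | 192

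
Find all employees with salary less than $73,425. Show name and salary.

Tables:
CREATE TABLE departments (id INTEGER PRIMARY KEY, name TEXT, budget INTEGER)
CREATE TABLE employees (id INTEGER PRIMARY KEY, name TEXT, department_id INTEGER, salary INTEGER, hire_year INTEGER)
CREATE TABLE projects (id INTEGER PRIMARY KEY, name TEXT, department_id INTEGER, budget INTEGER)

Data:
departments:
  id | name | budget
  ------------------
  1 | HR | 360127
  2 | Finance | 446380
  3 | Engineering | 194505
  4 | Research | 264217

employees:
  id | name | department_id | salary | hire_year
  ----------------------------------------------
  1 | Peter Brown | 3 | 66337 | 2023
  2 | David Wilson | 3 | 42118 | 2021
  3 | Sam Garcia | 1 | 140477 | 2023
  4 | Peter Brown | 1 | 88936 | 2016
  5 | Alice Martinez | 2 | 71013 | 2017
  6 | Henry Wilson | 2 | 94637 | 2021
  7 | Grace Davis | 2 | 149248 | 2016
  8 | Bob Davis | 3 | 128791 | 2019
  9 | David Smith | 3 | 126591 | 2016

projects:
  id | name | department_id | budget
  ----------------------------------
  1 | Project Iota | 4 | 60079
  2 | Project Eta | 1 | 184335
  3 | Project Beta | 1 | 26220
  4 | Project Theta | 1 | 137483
SELECT name, salary FROM employees WHERE salary < 73425

Execution result:
name | salary
Peter Brown | 66337
David Wilson | 42118
Alice Martinez | 71013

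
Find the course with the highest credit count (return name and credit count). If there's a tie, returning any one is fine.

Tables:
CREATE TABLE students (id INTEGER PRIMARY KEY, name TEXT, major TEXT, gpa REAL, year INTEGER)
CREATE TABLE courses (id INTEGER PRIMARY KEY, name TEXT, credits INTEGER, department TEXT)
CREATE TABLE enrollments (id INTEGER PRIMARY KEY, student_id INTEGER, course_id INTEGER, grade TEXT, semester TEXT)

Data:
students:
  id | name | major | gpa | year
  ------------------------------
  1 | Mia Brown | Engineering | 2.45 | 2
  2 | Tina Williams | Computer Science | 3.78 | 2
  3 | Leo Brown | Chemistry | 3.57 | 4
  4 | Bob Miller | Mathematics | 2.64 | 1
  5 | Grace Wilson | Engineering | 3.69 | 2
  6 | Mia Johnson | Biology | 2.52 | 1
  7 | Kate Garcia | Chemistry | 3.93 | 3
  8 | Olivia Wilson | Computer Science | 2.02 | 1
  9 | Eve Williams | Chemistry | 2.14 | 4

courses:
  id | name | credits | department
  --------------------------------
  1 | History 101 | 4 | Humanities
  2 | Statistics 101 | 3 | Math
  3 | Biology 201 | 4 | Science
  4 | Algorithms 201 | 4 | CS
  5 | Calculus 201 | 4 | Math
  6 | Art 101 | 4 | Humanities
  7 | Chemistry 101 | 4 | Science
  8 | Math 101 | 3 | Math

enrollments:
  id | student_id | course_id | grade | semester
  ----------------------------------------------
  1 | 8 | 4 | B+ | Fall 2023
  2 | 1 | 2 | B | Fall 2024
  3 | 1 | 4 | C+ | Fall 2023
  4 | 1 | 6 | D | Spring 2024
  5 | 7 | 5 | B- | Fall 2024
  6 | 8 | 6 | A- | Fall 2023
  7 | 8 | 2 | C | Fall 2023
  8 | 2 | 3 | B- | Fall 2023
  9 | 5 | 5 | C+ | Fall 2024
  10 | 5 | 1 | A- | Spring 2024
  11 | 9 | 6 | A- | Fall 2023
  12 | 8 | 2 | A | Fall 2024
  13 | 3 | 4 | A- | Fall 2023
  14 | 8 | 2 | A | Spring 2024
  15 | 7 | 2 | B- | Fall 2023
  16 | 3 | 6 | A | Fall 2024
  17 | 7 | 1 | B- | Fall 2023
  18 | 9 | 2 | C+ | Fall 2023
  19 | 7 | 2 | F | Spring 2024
SELECT name, credits FROM courses ORDER BY credits DESC LIMIT 1

Execution result:
name | credits
History 101 | 4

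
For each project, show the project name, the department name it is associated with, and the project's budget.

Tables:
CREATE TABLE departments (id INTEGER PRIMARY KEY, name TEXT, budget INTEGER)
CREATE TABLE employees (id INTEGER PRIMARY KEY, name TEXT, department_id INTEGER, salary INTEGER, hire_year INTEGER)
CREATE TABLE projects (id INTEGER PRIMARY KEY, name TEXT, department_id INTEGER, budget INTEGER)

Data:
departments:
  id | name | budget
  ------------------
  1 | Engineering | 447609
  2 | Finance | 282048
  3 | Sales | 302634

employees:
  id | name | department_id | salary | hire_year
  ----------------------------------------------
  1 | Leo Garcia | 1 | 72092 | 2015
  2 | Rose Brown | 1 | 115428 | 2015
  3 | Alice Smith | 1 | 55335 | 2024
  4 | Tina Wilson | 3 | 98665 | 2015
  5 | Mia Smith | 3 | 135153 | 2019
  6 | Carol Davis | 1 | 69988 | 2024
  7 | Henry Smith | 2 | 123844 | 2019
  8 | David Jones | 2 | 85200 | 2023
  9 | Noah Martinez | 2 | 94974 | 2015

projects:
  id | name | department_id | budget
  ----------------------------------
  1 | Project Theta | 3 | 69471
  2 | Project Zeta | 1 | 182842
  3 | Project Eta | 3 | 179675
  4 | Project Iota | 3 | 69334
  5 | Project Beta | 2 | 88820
SELECT c.name, p.name AS department, c.budget FROM projects c JOIN departments p ON c.department_id = p.id

Execution result:
name | department | budget
Project Theta | Sales | 69471
Project Zeta | Engineering | 182842
Project Eta | Sales | 179675
Project Iota | Sales | 69334
Project Beta | Finance | 88820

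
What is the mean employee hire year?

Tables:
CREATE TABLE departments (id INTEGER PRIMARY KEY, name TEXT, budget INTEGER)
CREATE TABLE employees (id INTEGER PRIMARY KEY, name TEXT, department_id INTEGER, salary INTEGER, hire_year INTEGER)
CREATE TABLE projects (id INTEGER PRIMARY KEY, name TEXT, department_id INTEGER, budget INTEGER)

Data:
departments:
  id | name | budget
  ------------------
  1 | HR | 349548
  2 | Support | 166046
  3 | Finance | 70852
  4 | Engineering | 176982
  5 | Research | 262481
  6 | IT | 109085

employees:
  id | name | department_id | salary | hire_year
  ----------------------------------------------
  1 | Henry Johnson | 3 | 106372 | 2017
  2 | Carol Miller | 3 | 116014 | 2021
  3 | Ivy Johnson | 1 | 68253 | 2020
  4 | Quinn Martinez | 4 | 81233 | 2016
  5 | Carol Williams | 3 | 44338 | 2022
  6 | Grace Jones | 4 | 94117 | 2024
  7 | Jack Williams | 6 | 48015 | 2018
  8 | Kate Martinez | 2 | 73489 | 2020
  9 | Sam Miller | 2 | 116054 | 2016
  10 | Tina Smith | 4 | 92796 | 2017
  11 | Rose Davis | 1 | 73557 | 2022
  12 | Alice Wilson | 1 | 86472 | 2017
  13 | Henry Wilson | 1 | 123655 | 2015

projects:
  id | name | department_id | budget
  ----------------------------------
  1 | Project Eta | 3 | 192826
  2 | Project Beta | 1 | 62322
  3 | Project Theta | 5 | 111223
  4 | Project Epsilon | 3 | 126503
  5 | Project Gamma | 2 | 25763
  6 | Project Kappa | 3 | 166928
SELECT AVG(hire_year) FROM employees

Execution result:
2018.85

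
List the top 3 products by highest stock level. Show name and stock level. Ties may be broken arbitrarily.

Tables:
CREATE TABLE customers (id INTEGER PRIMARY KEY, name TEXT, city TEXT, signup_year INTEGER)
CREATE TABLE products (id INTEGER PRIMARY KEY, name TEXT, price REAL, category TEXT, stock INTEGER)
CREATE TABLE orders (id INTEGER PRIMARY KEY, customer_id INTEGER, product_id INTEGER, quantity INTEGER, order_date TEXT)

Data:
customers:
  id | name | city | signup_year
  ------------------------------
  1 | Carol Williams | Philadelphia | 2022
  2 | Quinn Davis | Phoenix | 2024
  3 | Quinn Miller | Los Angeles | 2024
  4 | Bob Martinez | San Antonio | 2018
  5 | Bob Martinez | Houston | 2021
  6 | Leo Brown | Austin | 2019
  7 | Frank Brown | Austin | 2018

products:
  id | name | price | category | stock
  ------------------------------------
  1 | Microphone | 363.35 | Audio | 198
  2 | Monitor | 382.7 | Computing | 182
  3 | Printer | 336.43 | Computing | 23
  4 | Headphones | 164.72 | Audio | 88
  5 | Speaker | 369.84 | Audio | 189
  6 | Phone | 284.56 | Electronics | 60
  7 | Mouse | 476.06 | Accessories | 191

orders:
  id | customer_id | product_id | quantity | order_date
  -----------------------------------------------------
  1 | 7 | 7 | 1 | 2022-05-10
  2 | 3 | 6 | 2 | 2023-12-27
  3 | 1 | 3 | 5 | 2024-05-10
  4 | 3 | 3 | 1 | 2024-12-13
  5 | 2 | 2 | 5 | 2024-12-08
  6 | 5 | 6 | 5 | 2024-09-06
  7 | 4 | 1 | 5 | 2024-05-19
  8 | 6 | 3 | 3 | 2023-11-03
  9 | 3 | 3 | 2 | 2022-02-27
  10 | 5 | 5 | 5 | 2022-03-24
SELECT name, stock FROM products ORDER BY stock DESC LIMIT 3

Execution result:
name | stock
Microphone | 198
Mouse | 191
Speaker | 189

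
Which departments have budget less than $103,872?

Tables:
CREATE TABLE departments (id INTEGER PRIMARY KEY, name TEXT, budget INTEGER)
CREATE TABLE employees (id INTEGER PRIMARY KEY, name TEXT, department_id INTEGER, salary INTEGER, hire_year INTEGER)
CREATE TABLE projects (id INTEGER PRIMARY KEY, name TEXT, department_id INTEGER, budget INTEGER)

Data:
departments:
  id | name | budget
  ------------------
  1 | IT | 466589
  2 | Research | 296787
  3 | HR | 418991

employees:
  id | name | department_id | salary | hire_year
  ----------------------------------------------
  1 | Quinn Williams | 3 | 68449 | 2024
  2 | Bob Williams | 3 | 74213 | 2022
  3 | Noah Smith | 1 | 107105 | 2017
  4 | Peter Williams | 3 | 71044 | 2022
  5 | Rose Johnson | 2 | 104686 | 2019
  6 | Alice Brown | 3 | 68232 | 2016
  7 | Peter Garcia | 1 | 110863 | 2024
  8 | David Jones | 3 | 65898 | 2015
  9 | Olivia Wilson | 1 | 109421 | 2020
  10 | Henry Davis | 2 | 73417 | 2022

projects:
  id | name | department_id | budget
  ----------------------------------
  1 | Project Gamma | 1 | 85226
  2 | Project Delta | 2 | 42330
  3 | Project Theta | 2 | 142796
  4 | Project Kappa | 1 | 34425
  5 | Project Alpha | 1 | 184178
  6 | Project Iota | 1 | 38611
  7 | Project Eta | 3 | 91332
SELECT name, budget FROM departments WHERE budget < 103872

Execution result:
(no rows)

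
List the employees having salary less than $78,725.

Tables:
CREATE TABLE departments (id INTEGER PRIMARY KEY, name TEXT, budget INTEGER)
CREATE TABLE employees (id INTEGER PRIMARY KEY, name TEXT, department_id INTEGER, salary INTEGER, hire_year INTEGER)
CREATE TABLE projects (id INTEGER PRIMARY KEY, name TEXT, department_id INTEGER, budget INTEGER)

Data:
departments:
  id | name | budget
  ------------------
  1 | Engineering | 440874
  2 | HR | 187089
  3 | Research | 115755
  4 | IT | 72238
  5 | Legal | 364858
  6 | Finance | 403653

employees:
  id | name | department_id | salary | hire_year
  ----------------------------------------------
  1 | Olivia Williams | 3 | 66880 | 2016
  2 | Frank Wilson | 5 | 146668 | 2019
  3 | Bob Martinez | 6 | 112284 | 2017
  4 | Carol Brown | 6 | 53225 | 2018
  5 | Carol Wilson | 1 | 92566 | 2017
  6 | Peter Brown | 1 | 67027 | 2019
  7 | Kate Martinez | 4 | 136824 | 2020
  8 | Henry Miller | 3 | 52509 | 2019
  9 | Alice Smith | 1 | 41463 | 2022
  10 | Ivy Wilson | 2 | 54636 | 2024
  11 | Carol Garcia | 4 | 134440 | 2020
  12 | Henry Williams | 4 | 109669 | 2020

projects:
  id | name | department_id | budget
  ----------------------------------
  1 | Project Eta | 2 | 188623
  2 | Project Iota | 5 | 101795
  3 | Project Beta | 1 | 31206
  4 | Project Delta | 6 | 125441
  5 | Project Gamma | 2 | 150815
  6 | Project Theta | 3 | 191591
SELECT name, salary FROM employees WHERE salary < 78725

Execution result:
name | salary
Olivia Williams | 66880
Carol Brown | 53225
Peter Brown | 67027
Henry Miller | 52509
Alice Smith | 41463
Ivy Wilson | 54636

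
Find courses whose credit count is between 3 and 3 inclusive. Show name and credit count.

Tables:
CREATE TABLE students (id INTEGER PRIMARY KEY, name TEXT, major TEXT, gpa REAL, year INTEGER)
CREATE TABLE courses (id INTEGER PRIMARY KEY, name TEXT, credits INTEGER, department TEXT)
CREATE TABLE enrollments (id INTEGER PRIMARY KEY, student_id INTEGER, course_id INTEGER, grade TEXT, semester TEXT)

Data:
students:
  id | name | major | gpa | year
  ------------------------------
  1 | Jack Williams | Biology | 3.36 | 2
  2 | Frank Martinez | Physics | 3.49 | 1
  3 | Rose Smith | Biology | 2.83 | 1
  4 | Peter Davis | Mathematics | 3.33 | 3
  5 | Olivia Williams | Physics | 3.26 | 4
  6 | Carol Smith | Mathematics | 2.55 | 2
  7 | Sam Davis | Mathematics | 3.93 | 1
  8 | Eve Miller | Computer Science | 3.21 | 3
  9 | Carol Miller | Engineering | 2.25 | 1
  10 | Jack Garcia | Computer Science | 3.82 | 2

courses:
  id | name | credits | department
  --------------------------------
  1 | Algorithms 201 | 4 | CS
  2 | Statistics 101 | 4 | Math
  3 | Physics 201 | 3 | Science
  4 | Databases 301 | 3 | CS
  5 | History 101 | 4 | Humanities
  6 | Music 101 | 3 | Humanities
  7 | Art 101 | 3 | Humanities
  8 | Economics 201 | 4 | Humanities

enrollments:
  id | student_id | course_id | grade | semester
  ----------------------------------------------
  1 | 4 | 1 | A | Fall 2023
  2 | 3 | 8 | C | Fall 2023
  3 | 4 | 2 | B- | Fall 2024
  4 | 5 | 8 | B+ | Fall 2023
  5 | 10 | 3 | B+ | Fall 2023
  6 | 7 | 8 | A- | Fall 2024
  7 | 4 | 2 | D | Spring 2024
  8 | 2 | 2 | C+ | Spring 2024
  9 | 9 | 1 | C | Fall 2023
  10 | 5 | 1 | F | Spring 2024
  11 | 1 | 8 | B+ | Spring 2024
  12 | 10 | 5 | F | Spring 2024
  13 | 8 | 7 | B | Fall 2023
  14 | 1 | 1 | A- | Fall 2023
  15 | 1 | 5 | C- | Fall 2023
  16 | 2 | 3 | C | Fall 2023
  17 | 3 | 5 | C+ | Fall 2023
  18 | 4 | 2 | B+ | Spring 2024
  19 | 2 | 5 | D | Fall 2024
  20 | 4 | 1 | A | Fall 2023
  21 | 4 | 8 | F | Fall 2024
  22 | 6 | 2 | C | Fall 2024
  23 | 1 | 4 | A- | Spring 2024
SELECT name, credits FROM courses WHERE credits BETWEEN 3 AND 3

Execution result:
name | credits
Physics 201 | 3
Databases 301 | 3
Music 101 | 3
Art 101 | 3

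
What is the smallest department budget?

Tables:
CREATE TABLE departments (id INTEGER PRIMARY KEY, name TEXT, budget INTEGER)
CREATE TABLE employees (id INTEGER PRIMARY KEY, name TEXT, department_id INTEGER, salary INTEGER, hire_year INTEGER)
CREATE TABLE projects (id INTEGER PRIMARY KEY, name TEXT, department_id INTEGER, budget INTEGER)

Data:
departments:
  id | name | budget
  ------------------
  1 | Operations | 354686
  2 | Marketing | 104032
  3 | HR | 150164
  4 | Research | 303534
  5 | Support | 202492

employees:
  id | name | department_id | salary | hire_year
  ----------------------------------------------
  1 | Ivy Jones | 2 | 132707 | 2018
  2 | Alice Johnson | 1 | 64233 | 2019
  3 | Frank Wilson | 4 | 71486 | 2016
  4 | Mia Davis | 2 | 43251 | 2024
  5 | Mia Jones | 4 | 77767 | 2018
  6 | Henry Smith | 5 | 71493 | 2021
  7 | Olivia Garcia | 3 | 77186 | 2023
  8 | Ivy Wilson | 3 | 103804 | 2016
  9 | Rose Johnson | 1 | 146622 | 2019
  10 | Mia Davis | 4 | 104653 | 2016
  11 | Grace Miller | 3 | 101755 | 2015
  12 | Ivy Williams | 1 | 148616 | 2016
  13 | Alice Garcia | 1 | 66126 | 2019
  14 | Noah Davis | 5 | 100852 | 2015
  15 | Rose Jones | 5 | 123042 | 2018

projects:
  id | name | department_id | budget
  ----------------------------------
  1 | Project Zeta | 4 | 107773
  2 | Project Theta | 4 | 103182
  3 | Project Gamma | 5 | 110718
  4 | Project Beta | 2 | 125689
SELECT MIN(budget) FROM departments

Execution result:
104032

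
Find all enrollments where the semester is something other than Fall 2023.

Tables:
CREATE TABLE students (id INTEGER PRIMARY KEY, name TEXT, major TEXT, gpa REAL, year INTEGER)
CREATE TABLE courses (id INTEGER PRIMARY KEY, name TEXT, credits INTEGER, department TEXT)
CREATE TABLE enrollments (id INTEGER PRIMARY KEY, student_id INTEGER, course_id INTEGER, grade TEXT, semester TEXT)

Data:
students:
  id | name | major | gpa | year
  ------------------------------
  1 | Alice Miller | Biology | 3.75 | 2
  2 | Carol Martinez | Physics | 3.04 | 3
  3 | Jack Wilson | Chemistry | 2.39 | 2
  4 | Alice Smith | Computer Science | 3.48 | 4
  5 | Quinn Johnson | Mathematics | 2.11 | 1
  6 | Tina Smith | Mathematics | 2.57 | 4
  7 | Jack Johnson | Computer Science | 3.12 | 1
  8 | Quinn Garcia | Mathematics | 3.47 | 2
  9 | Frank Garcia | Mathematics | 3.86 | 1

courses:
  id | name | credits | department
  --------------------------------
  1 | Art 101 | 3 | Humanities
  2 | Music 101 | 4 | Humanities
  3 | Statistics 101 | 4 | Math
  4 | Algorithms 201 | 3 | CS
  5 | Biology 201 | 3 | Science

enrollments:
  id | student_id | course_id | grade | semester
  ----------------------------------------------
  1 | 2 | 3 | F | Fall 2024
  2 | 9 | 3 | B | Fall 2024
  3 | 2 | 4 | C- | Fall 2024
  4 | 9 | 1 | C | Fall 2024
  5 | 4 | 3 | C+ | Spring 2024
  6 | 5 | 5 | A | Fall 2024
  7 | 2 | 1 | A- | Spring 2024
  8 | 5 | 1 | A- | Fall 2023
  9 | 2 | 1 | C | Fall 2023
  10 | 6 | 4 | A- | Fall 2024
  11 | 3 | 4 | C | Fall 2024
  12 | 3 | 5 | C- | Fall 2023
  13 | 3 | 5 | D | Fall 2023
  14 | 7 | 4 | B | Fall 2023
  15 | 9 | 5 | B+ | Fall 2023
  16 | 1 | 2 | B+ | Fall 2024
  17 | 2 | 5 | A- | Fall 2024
SELECT id, semester FROM enrollments WHERE semester <> 'Fall 2023'

Execution result:
id | semester
1 | Fall 2024
2 | Fall 2024
3 | Fall 2024
4 | Fall 2024
5 | Spring 2024
6 | Fall 2024
7 | Spring 2024
10 | Fall 2024
11 | Fall 2024
16 | Fall 2024
17 | Fall 2024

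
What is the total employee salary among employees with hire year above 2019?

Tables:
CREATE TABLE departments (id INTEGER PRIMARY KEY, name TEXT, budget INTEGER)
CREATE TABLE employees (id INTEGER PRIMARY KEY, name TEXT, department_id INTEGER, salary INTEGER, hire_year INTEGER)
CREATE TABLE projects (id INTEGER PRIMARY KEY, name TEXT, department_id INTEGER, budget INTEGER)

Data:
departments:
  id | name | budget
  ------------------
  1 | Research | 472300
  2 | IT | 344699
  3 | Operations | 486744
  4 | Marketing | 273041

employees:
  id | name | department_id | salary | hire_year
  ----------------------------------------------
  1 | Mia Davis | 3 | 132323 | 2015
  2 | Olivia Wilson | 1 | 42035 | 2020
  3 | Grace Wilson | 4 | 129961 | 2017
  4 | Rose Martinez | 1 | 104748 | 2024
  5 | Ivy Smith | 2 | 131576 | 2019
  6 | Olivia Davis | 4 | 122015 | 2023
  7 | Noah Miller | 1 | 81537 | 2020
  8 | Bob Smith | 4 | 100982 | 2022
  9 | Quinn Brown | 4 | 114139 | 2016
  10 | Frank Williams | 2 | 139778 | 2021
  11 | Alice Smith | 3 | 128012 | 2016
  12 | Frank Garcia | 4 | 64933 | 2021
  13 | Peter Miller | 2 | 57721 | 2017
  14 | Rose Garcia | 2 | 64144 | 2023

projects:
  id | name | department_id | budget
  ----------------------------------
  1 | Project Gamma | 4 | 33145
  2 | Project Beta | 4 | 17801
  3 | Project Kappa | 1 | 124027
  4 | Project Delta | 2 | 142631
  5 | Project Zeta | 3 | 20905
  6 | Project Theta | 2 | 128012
SELECT SUM(salary) FROM employees WHERE hire_year > 2019

Execution result:
720172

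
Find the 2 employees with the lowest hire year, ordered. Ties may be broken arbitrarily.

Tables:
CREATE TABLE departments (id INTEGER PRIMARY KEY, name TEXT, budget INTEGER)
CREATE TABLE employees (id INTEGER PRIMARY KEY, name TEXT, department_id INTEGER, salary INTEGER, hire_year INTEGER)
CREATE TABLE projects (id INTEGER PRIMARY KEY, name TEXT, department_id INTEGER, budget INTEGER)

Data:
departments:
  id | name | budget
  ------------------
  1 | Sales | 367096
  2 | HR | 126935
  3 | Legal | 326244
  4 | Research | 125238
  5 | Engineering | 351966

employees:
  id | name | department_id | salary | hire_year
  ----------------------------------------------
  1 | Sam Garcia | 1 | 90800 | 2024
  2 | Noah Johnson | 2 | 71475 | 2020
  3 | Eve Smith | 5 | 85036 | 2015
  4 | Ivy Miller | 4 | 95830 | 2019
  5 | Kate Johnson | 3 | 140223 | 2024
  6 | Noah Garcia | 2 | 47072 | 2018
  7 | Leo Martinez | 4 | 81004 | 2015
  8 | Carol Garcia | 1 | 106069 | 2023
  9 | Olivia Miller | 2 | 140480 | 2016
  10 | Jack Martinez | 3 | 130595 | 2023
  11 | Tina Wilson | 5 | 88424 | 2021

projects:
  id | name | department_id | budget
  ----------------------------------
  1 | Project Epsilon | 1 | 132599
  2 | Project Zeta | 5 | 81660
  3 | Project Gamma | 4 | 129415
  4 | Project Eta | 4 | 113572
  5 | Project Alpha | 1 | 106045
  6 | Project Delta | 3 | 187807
SELECT name, hire_year FROM employees ORDER BY hire_year ASC LIMIT 2

Execution result:
name | hire_year
Eve Smith | 2015
Leo Martinez | 2015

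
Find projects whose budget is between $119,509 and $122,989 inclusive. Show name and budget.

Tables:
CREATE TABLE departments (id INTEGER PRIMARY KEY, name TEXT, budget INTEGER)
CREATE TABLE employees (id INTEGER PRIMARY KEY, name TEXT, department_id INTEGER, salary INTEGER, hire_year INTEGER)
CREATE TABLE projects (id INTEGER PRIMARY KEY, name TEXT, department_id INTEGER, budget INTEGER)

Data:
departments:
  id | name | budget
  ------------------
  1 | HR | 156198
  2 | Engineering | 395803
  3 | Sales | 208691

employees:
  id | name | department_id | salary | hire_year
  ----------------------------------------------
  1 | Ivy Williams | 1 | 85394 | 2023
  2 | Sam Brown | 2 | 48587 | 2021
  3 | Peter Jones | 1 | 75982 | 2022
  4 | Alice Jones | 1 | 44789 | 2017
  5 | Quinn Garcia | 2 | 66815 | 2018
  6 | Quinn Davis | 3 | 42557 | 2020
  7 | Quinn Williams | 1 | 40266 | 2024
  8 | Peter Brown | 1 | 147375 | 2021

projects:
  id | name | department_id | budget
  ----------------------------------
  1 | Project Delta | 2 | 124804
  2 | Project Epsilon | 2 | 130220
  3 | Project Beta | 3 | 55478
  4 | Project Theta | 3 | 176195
SELECT name, budget FROM projects WHERE budget BETWEEN 119509 AND 122989

Execution result:
(no rows)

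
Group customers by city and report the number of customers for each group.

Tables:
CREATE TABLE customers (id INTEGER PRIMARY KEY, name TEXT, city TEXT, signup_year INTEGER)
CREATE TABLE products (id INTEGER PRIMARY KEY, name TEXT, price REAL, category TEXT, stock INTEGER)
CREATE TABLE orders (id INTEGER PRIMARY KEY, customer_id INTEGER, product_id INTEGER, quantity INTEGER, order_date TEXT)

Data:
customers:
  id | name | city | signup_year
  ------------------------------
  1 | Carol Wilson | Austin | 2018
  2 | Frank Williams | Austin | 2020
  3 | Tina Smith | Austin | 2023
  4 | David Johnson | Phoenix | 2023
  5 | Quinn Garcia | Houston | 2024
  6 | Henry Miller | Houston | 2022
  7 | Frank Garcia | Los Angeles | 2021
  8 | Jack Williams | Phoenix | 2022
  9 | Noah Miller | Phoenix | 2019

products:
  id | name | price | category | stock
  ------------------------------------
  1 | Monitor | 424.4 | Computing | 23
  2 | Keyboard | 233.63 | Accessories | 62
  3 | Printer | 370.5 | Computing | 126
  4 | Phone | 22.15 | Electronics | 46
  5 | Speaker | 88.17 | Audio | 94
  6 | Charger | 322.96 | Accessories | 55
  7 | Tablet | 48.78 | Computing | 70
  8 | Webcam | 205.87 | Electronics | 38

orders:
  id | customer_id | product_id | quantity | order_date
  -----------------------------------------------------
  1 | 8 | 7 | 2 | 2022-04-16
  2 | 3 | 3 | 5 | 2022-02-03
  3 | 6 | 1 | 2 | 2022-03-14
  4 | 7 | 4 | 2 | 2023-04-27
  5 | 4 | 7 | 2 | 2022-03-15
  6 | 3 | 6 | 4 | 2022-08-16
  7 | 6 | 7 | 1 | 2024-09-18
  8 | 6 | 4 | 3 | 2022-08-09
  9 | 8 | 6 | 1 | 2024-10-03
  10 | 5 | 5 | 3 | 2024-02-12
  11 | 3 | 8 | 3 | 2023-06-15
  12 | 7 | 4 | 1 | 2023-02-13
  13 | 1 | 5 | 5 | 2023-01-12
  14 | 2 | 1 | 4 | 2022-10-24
SELECT city, COUNT(*) AS n FROM customers GROUP BY city

Execution result:
city | n
Austin | 3
Houston | 2
Los Angeles | 1
Phoenix | 3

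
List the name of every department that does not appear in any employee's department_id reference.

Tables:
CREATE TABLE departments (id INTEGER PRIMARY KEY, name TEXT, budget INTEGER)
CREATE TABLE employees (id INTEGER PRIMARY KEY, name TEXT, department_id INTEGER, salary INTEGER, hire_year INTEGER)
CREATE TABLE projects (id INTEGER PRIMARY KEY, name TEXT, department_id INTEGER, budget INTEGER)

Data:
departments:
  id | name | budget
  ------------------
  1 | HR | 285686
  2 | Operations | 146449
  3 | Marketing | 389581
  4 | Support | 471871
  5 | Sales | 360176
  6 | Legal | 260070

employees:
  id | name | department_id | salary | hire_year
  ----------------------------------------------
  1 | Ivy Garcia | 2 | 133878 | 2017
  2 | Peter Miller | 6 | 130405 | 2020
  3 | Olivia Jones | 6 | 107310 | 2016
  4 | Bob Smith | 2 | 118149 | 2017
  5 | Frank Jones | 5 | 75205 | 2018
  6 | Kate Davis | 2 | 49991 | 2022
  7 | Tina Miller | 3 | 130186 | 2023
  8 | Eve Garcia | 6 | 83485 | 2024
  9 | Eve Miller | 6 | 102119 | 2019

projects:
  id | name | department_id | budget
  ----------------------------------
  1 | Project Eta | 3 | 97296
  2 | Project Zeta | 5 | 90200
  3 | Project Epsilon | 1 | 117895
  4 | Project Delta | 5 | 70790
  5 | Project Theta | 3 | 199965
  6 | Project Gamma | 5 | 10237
SELECT p.name FROM departments p LEFT JOIN employees c ON c.department_id = p.id WHERE c.id IS NULL

Execution result:
name
HR
Support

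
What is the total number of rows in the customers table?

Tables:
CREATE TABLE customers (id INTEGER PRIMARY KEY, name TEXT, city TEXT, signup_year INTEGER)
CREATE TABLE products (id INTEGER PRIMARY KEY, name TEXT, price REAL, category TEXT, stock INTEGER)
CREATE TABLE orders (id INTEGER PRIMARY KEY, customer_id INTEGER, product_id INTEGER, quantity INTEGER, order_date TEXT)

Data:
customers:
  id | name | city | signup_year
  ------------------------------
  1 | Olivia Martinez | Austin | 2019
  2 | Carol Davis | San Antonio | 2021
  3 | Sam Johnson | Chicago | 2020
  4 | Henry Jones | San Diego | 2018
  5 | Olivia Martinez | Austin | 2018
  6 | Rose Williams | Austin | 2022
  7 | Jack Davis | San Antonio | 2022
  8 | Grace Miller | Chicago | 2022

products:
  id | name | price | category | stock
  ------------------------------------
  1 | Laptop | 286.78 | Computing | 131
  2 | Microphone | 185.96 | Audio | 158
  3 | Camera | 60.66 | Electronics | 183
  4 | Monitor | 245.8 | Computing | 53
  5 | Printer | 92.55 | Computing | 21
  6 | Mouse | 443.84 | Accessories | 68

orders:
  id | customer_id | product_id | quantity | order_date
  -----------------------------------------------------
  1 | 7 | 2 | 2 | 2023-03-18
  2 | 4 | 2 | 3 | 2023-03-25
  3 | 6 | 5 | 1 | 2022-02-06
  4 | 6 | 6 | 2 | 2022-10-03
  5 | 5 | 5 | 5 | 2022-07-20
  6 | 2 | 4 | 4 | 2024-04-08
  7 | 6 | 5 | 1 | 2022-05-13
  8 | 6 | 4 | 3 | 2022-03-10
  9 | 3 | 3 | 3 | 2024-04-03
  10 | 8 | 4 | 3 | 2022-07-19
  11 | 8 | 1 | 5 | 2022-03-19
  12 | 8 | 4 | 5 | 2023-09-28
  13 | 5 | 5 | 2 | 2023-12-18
SELECT COUNT(*) FROM customers

Execution result:
8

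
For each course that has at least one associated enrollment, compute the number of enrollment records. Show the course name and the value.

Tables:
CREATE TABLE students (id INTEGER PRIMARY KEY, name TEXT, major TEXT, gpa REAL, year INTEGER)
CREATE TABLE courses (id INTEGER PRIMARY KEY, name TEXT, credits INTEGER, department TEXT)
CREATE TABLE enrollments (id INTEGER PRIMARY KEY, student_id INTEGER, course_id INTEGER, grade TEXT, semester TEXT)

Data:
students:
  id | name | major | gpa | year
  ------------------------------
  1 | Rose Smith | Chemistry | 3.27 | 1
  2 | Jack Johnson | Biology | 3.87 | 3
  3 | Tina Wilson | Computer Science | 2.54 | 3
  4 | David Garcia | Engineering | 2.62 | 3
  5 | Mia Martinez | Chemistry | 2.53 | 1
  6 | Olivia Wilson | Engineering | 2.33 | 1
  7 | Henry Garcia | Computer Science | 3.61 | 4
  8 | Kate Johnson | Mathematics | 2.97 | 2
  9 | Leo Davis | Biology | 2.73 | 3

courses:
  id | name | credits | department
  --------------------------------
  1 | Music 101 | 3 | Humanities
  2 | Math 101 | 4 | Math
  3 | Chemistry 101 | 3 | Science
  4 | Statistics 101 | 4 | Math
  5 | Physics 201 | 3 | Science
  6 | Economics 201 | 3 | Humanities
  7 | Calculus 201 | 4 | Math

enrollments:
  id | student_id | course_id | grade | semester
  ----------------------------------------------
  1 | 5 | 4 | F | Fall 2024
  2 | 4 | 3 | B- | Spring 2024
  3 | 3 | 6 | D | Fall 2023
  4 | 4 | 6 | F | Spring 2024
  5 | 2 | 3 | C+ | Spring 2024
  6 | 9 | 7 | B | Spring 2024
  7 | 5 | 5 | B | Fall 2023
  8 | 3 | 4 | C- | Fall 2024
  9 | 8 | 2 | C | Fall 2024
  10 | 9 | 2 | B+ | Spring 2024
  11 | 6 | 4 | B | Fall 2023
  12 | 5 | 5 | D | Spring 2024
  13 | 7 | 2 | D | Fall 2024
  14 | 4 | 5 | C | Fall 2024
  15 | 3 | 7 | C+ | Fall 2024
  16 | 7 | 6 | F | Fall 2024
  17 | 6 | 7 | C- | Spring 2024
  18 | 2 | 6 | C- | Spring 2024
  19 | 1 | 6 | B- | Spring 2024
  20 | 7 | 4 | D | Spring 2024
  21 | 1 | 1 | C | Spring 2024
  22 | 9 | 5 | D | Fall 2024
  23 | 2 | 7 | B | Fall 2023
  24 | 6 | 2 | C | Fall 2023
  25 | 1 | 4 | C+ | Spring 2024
SELECT p.name, COUNT(*) AS n FROM enrollments c JOIN courses p ON c.course_id = p.id GROUP BY p.id, p.name

Execution result:
name | n
Music 101 | 1
Math 101 | 4
Chemistry 101 | 2
Statistics 101 | 5
Physics 201 | 4
Economics 201 | 5
Calculus 201 | 4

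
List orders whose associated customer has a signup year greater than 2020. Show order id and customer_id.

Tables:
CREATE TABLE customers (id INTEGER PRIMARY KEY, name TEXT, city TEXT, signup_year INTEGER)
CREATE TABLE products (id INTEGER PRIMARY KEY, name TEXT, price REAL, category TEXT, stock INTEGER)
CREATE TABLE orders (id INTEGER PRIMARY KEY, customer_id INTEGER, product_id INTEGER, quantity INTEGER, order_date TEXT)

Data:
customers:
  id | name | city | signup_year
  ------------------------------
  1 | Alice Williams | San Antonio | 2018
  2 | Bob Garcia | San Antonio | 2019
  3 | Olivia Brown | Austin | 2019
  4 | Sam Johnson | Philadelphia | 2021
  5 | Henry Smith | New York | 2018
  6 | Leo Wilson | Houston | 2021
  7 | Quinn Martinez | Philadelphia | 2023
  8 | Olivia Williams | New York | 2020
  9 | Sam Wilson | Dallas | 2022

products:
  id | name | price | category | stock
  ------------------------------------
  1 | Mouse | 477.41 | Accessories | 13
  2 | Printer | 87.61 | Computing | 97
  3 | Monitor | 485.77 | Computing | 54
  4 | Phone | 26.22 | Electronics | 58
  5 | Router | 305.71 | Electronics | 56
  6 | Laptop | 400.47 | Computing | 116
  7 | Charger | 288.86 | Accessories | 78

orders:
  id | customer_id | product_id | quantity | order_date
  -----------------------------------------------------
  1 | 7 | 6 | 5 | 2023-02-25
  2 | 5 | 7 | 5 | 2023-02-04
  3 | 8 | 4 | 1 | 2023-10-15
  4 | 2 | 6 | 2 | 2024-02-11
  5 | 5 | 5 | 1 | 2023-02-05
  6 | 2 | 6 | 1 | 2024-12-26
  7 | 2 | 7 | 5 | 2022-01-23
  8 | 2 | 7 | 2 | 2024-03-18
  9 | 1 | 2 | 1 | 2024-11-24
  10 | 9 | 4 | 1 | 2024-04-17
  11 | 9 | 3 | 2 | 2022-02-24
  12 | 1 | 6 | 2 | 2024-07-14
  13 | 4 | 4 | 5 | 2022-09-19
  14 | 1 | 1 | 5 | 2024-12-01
SELECT id, customer_id FROM orders WHERE customer_id IN (SELECT id FROM customers WHERE signup_year > 2020)

Execution result:
id | customer_id
1 | 7
10 | 9
11 | 9
13 | 4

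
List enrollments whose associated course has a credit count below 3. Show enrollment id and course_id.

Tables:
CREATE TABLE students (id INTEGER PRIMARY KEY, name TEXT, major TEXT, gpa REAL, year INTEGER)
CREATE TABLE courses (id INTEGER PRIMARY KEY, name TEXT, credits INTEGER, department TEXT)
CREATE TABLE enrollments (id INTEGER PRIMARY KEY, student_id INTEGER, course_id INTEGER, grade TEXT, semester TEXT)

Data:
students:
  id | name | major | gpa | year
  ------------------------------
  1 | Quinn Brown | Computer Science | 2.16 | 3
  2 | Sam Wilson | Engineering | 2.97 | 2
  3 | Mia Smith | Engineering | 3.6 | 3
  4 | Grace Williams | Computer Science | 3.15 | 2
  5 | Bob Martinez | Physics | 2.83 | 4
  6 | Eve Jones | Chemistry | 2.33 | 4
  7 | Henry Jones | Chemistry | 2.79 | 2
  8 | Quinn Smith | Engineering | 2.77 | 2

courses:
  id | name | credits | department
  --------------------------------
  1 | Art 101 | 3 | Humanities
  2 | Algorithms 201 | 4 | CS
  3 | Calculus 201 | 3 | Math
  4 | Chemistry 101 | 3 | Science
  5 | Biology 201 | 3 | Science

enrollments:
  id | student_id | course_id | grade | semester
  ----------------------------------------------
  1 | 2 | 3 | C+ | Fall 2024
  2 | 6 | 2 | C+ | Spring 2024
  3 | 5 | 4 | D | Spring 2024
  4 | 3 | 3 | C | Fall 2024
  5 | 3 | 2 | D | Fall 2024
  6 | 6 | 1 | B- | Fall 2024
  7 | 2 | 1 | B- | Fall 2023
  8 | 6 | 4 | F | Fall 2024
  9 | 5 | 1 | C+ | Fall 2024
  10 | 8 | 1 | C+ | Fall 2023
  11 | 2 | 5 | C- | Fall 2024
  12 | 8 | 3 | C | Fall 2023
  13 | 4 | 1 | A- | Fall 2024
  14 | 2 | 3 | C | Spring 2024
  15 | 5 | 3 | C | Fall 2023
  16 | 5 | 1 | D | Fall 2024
SELECT id, course_id FROM enrollments WHERE course_id IN (SELECT id FROM courses WHERE credits < 3)

Execution result:
(no rows)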